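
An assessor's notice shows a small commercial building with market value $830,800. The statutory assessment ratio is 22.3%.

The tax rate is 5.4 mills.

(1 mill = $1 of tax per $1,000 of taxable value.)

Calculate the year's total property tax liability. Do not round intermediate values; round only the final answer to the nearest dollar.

$1,000

Assessed value = $830,800 × 0.223 = $185,268.4
Tax = $185,268.4 × 0.0054 = $1,000.44936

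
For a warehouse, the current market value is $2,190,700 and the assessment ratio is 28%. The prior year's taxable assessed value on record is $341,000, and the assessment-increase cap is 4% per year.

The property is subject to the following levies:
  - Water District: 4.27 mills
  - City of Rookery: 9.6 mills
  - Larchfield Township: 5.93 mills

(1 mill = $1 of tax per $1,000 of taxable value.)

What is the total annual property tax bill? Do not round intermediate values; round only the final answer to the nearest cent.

Uncapped assessed value = $2,190,700 × 0.28 = $613,396
Cap limit = $341,000 × 1.04 = $354,640
Taxable assessed value = min($613,396, $354,640) = $354,640 (cap binds)
Water District: $354,640 × 0.00427 = $1,514.3128
City of Rookery: $354,640 × 0.0096 = $3,404.544
Larchfield Township: $354,640 × 0.00593 = $2,103.0152
Total = $7,021.872

$7,021.87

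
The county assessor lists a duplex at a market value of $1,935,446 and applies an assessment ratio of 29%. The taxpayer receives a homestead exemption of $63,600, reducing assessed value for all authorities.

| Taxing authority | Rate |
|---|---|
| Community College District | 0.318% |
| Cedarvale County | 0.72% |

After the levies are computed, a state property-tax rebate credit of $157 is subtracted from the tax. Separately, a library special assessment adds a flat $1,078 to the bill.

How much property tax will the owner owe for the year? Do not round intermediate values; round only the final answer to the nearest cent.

$6,086.91

Assessed value = $1,935,446 × 0.29 = $561,279.34
Taxable value = $561,279.34 − $63,600 = $497,679.34
Community College District: $497,679.34 × 0.00318 = $1,582.6203012
Cedarvale County: $497,679.34 × 0.0072 = $3,583.291248
Levies subtotal = $5,165.9115492
After credit = $5,165.9115492 − $157 = $5,008.9115492
Total = $5,008.9115492 + $1,078 = $6,086.9115492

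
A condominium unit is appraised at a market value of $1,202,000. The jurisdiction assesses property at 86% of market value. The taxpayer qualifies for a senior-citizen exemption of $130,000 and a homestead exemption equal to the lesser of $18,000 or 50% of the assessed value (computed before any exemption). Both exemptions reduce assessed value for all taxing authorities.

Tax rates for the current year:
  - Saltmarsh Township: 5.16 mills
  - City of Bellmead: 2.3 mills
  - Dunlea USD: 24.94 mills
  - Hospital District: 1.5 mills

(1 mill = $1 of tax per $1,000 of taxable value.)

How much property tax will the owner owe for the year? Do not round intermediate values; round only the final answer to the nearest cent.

$30,025.91

Assessed value = $1,202,000 × 0.86 = $1,033,720
Homestead exemption = min($18,000, 50% × $1,033,720) = min($18,000, $516,860) = $18,000 (dollar cap binds)
Taxable value = $1,033,720 − $130,000 − $18,000 = $885,720
Saltmarsh Township: $885,720 × 0.00516 = $4,570.3152
City of Bellmead: $885,720 × 0.0023 = $2,037.156
Dunlea USD: $885,720 × 0.02494 = $22,089.8568
Hospital District: $885,720 × 0.0015 = $1,328.58
Total = $30,025.908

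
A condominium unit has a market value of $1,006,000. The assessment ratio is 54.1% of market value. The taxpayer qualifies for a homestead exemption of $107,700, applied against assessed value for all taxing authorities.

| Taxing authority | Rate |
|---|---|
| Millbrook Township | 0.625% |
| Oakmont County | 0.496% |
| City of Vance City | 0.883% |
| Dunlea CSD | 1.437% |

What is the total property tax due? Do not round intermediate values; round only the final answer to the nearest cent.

Assessed value = $1,006,000 × 0.541 = $544,246
Taxable value = $544,246 − $107,700 = $436,546
Millbrook Township: $436,546 × 0.00625 = $2,728.4125
Oakmont County: $436,546 × 0.00496 = $2,165.26816
City of Vance City: $436,546 × 0.00883 = $3,854.70118
Dunlea CSD: $436,546 × 0.01437 = $6,273.16602
Total = $2,728.4125 + $2,165.26816 + $3,854.70118 + $6,273.16602 = $15,021.54786

$15,021.55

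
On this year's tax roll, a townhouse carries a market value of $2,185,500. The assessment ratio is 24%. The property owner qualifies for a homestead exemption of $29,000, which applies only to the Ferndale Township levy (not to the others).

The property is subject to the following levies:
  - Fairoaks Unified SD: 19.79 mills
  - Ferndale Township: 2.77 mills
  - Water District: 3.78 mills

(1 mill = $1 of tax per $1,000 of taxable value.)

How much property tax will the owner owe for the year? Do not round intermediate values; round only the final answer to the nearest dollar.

Assessed value = $2,185,500 × 0.24 = $524,520
Fairoaks Unified SD: $524,520 × 0.01979 = $10,380.2508
Ferndale Township: ($524,520 − $29,000) × 0.00277 = $495,520 × 0.00277 = $1,372.5904
Water District: $524,520 × 0.00378 = $1,982.6856
Total = $13,735.5268

$13,736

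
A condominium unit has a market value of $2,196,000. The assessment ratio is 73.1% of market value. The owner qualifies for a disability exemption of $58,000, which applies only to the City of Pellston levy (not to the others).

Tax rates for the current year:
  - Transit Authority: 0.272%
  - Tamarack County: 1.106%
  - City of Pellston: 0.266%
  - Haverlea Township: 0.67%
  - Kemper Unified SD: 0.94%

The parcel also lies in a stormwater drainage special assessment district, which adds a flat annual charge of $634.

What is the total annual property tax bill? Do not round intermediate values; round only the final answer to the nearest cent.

Assessed value = $2,196,000 × 0.731 = $1,605,276
Transit Authority: $1,605,276 × 0.00272 = $4,366.35072
Tamarack County: $1,605,276 × 0.01106 = $17,754.35256
City of Pellston: ($1,605,276 − $58,000) × 0.00266 = $1,547,276 × 0.00266 = $4,115.75416
Haverlea Township: $1,605,276 × 0.0067 = $10,755.3492
Kemper Unified SD: $1,605,276 × 0.0094 = $15,089.5944
Levies subtotal = $52,081.40104
Total = $52,081.40104 + $634 = $52,715.40104

$52,715.40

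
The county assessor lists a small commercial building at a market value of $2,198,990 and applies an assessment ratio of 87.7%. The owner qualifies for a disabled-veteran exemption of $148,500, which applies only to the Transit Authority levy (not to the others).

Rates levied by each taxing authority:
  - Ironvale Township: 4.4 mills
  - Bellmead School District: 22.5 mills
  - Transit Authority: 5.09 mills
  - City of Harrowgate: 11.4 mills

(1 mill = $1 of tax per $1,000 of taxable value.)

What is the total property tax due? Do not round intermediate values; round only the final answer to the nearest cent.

$82,922.37

Assessed value = $2,198,990 × 0.877 = $1,928,514.23
Ironvale Township: $1,928,514.23 × 0.0044 = $8,485.462612
Bellmead School District: $1,928,514.23 × 0.0225 = $43,391.570175
Transit Authority: ($1,928,514.23 − $148,500) × 0.00509 = $1,780,014.23 × 0.00509 = $9,060.2724307
City of Harrowgate: $1,928,514.23 × 0.0114 = $21,985.062222
Total = $82,922.3674397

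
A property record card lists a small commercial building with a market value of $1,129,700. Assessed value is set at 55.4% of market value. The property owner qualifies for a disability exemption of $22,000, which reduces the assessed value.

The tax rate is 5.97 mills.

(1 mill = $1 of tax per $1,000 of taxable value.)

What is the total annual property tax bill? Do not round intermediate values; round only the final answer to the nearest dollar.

Assessed value = $1,129,700 × 0.554 = $625,853.8
Taxable value = $625,853.8 − $22,000 = $603,853.8
Tax = $603,853.8 × 0.00597 = $3,605.007186

$3,605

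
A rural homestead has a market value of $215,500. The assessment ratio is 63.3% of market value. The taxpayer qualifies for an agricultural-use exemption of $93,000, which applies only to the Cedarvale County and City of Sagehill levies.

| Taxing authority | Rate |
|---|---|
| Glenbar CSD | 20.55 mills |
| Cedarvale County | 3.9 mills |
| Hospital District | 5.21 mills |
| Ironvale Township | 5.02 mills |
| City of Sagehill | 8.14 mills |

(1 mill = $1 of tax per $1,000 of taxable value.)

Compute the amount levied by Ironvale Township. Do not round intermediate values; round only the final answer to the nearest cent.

Assessed value = $215,500 × 0.633 = $136,411.5
Ironvale Township taxable value = $136,411.5 (exemption does not apply)
Ironvale Township levy = $136,411.5 × 0.00502 = $684.78573

$684.79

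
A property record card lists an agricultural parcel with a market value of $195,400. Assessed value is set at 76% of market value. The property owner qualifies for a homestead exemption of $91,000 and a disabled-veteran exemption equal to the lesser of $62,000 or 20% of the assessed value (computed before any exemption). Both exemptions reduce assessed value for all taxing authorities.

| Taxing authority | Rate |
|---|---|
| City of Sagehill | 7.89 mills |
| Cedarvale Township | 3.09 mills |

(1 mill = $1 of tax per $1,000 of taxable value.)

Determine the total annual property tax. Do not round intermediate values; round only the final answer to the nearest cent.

Assessed value = $195,400 × 0.76 = $148,504
Disabled-veteran exemption = min($62,000, 20% × $148,504) = min($62,000, $29,700.8) = $29,700.8 (percentage binds)
Taxable value = $148,504 − $91,000 − $29,700.8 = $27,803.2
City of Sagehill: $27,803.2 × 0.00789 = $219.367248
Cedarvale Township: $27,803.2 × 0.00309 = $85.911888
Total = $305.279136

$305.28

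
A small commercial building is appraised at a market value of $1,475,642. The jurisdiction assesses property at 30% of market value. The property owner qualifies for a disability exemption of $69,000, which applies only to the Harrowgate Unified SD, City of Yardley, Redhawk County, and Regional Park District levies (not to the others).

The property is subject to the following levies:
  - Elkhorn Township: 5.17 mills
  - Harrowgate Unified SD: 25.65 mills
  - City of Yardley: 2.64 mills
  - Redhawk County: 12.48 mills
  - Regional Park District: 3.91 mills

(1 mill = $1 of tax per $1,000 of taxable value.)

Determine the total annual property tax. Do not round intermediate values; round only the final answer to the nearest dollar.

$18,985

Assessed value = $1,475,642 × 0.3 = $442,692.6
Elkhorn Township: $442,692.6 × 0.00517 = $2,288.720742
Harrowgate Unified SD: ($442,692.6 − $69,000) × 0.02565 = $373,692.6 × 0.02565 = $9,585.21519
City of Yardley: ($442,692.6 − $69,000) × 0.00264 = $373,692.6 × 0.00264 = $986.548464
Redhawk County: ($442,692.6 − $69,000) × 0.01248 = $373,692.6 × 0.01248 = $4,663.683648
Regional Park District: ($442,692.6 − $69,000) × 0.00391 = $373,692.6 × 0.00391 = $1,461.138066
Total = $18,985.30611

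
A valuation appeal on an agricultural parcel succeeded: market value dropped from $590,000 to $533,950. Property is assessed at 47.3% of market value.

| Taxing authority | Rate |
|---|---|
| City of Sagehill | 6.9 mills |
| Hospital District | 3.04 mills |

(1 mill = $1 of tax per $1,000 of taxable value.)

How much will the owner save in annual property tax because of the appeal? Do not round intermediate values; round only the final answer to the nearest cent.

Old assessed value = $590,000 × 0.473 = $279,070
New assessed value = $533,950 × 0.473 = $252,558.35
Combined rate = 0.0069 + 0.00304 = 0.00994
Old tax = $279,070 × 0.00994 = $2,773.9558
New tax = $252,558.35 × 0.00994 = $2,510.429999
Reduction = $2,773.9558 − $2,510.429999 = $263.525801

$263.53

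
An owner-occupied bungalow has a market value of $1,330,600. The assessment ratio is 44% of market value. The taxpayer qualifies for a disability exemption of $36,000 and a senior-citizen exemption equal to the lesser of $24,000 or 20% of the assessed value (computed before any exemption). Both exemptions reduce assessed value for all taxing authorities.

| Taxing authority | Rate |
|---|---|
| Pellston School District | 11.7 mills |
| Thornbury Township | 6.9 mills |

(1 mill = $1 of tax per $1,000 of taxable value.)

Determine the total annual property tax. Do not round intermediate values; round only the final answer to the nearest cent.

Assessed value = $1,330,600 × 0.44 = $585,464
Senior-citizen exemption = min($24,000, 20% × $585,464) = min($24,000, $117,092.8) = $24,000 (dollar cap binds)
Taxable value = $585,464 − $36,000 − $24,000 = $525,464
Pellston School District: $525,464 × 0.0117 = $6,147.9288
Thornbury Township: $525,464 × 0.0069 = $3,625.7016
Total = $9,773.6304

$9,773.63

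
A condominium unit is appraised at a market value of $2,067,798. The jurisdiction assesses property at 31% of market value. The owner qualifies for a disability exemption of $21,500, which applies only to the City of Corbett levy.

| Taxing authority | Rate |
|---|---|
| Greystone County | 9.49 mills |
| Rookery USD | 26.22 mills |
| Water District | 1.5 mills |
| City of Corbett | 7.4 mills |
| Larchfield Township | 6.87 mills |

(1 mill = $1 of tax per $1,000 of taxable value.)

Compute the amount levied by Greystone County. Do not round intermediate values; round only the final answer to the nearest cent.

$6,083.25

Assessed value = $2,067,798 × 0.31 = $641,017.38
Greystone County taxable value = $641,017.38 (exemption does not apply)
Greystone County levy = $641,017.38 × 0.00949 = $6,083.2549362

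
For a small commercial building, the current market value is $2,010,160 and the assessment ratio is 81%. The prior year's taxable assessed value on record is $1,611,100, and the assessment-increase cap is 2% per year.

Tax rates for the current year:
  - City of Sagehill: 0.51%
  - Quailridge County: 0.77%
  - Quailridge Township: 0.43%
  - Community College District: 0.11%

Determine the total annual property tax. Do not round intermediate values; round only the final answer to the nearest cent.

$29,633.78

Uncapped assessed value = $2,010,160 × 0.81 = $1,628,229.6
Cap limit = $1,611,100 × 1.02 = $1,643,322
Taxable assessed value = min($1,628,229.6, $1,643,322) = $1,628,229.6 (cap does not bind)
City of Sagehill: $1,628,229.6 × 0.0051 = $8,303.97096
Quailridge County: $1,628,229.6 × 0.0077 = $12,537.36792
Quailridge Township: $1,628,229.6 × 0.0043 = $7,001.38728
Community College District: $1,628,229.6 × 0.0011 = $1,791.05256
Total = $29,633.77872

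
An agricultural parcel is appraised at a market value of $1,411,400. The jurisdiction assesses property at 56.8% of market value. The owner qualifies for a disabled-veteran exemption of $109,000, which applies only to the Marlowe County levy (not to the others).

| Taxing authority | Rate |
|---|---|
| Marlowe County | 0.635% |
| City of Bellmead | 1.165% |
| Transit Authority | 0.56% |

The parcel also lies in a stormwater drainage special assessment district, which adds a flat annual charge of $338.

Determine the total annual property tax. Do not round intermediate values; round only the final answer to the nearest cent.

Assessed value = $1,411,400 × 0.568 = $801,675.2
Marlowe County: ($801,675.2 − $109,000) × 0.00635 = $692,675.2 × 0.00635 = $4,398.48752
City of Bellmead: $801,675.2 × 0.01165 = $9,339.51608
Transit Authority: $801,675.2 × 0.0056 = $4,489.38112
Levies subtotal = $18,227.38472
Total = $18,227.38472 + $338 = $18,565.38472

$18,565.38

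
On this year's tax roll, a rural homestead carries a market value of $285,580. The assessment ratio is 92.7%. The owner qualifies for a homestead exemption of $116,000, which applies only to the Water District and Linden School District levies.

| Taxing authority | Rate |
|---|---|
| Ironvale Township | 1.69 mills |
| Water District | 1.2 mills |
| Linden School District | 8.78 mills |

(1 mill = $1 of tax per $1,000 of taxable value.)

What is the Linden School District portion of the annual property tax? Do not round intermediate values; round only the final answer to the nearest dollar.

$1,306

Assessed value = $285,580 × 0.927 = $264,732.66
Linden School District taxable value = $264,732.66 − $116,000 = $148,732.66
Linden School District levy = $148,732.66 × 0.00878 = $1,305.8727548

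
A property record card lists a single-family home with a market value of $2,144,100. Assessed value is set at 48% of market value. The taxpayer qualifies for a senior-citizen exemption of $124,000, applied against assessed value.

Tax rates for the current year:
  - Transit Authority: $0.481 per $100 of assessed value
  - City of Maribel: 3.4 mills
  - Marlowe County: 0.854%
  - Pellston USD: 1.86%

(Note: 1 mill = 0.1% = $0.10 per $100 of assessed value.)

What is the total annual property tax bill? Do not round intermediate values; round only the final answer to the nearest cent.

$31,997.69

Assessed value = $2,144,100 × 0.48 = $1,029,168
Taxable value = $1,029,168 − $124,000 = $905,168
Transit Authority: $905,168 × 0.00481 = $4,353.85808
City of Maribel: $905,168 × 0.0034 = $3,077.5712
Marlowe County: $905,168 × 0.00854 = $7,730.13472
Pellston USD: $905,168 × 0.0186 = $16,836.1248
Total = $31,997.6888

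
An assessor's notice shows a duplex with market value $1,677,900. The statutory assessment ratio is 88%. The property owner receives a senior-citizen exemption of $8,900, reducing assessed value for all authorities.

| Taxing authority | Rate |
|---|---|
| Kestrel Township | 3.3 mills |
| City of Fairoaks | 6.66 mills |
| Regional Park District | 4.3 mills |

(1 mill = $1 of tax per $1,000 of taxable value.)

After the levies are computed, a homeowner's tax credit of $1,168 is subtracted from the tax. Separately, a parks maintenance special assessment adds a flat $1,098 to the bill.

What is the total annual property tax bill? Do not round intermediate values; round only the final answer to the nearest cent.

Assessed value = $1,677,900 × 0.88 = $1,476,552
Taxable value = $1,476,552 − $8,900 = $1,467,652
Kestrel Township: $1,467,652 × 0.0033 = $4,843.2516
City of Fairoaks: $1,467,652 × 0.00666 = $9,774.56232
Regional Park District: $1,467,652 × 0.0043 = $6,310.9036
Levies subtotal = $20,928.71752
After credit = $20,928.71752 − $1,168 = $19,760.71752
Total = $19,760.71752 + $1,098 = $20,858.71752

$20,858.72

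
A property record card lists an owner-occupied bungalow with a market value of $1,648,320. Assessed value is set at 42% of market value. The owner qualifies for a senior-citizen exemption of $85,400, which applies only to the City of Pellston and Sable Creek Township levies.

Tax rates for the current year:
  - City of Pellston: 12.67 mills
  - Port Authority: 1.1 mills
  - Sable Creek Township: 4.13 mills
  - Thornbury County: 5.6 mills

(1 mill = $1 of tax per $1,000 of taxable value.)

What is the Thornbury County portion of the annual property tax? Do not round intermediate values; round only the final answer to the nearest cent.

$3,876.85

Assessed value = $1,648,320 × 0.42 = $692,294.4
Thornbury County taxable value = $692,294.4 (exemption does not apply)
Thornbury County levy = $692,294.4 × 0.0056 = $3,876.84864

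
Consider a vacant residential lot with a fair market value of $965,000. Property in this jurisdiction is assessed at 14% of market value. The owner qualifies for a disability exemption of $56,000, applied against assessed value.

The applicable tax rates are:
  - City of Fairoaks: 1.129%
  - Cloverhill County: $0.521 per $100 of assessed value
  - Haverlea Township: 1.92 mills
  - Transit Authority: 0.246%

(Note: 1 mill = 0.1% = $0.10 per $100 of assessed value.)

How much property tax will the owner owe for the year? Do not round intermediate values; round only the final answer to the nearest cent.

Assessed value = $965,000 × 0.14 = $135,100
Taxable value = $135,100 − $56,000 = $79,100
City of Fairoaks: $79,100 × 0.01129 = $893.039
Cloverhill County: $79,100 × 0.00521 = $412.111
Haverlea Township: $79,100 × 0.00192 = $151.872
Transit Authority: $79,100 × 0.00246 = $194.586
Total = $1,651.608

$1,651.61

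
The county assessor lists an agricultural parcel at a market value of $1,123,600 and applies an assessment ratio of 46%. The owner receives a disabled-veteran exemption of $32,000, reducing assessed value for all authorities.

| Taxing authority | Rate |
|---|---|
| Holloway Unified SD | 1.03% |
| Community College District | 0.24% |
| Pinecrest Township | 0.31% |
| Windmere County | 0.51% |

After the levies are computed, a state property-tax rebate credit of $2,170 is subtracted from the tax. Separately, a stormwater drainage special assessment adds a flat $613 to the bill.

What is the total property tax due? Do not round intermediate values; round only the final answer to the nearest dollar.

$8,576

Assessed value = $1,123,600 × 0.46 = $516,856
Taxable value = $516,856 − $32,000 = $484,856
Holloway Unified SD: $484,856 × 0.0103 = $4,994.0168
Community College District: $484,856 × 0.0024 = $1,163.6544
Pinecrest Township: $484,856 × 0.0031 = $1,503.0536
Windmere County: $484,856 × 0.0051 = $2,472.7656
Levies subtotal = $10,133.4904
After credit = $10,133.4904 − $2,170 = $7,963.4904
Total = $7,963.4904 + $613 = $8,576.4904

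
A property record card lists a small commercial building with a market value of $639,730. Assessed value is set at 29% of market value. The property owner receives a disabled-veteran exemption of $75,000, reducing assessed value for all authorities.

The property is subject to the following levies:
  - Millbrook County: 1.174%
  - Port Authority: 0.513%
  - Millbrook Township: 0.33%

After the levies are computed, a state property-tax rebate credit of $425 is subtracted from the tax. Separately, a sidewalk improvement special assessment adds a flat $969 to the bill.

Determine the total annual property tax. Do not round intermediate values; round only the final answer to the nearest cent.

Assessed value = $639,730 × 0.29 = $185,521.7
Taxable value = $185,521.7 − $75,000 = $110,521.7
Millbrook County: $110,521.7 × 0.01174 = $1,297.524758
Port Authority: $110,521.7 × 0.00513 = $566.976321
Millbrook Township: $110,521.7 × 0.0033 = $364.72161
Levies subtotal = $2,229.222689
After credit = $2,229.222689 − $425 = $1,804.222689
Total = $1,804.222689 + $969 = $2,773.222689

$2,773.22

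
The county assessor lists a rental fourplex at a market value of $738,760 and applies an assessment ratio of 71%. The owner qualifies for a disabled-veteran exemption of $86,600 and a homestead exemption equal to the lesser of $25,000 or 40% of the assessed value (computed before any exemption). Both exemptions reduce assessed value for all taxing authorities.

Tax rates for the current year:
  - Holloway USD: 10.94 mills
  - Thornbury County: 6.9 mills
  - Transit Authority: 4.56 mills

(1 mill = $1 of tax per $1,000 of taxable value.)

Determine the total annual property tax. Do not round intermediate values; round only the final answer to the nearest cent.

Assessed value = $738,760 × 0.71 = $524,519.6
Homestead exemption = min($25,000, 40% × $524,519.6) = min($25,000, $209,807.84) = $25,000 (dollar cap binds)
Taxable value = $524,519.6 − $86,600 − $25,000 = $412,919.6
Holloway USD: $412,919.6 × 0.01094 = $4,517.340424
Thornbury County: $412,919.6 × 0.0069 = $2,849.14524
Transit Authority: $412,919.6 × 0.00456 = $1,882.913376
Total = $9,249.39904

$9,249.40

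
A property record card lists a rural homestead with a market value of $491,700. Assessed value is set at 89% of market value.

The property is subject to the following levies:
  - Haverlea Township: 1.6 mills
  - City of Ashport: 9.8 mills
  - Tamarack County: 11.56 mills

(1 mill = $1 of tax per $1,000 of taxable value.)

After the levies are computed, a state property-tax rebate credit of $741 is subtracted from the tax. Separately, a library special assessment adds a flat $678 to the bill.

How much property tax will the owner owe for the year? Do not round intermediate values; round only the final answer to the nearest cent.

Assessed value = $491,700 × 0.89 = $437,613
Haverlea Township: $437,613 × 0.0016 = $700.1808
City of Ashport: $437,613 × 0.0098 = $4,288.6074
Tamarack County: $437,613 × 0.01156 = $5,058.80628
Levies subtotal = $10,047.59448
After credit = $10,047.59448 − $741 = $9,306.59448
Total = $9,306.59448 + $678 = $9,984.59448

$9,984.59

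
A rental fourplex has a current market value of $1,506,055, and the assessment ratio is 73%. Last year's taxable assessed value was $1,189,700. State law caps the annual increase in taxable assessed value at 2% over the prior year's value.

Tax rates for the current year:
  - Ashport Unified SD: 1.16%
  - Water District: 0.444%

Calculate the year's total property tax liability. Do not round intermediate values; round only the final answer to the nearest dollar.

Uncapped assessed value = $1,506,055 × 0.73 = $1,099,420.15
Cap limit = $1,189,700 × 1.02 = $1,213,494
Taxable assessed value = min($1,099,420.15, $1,213,494) = $1,099,420.15 (cap does not bind)
Ashport Unified SD: $1,099,420.15 × 0.0116 = $12,753.27374
Water District: $1,099,420.15 × 0.00444 = $4,881.425466
Total = $17,634.699206

$17,635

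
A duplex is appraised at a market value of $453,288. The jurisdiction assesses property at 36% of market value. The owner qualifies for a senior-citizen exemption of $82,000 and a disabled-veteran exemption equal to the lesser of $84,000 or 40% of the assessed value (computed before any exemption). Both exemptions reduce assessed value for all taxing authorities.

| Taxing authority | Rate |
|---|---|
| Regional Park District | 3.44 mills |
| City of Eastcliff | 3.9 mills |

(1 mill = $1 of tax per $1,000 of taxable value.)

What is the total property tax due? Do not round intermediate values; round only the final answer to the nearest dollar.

$117

Assessed value = $453,288 × 0.36 = $163,183.68
Disabled-veteran exemption = min($84,000, 40% × $163,183.68) = min($84,000, $65,273.472) = $65,273.472 (percentage binds)
Taxable value = $163,183.68 − $82,000 − $65,273.472 = $15,910.208
Regional Park District: $15,910.208 × 0.00344 = $54.73111552
City of Eastcliff: $15,910.208 × 0.0039 = $62.0498112
Total = $116.78092672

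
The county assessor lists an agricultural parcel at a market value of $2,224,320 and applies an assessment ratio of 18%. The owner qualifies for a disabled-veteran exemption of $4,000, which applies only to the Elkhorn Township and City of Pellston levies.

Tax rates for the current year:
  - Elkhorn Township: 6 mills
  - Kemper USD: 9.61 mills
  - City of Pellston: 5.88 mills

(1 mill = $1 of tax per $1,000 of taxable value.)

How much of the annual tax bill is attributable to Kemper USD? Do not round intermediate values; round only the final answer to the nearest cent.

$3,847.63

Assessed value = $2,224,320 × 0.18 = $400,377.6
Kemper USD taxable value = $400,377.6 (exemption does not apply)
Kemper USD levy = $400,377.6 × 0.00961 = $3,847.628736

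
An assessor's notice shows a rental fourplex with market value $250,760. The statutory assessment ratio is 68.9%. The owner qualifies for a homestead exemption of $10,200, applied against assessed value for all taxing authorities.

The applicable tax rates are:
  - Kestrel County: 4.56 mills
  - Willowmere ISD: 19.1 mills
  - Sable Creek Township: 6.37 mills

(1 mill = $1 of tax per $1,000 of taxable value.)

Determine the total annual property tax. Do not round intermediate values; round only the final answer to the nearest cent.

$4,882.09

Assessed value = $250,760 × 0.689 = $172,773.64
Taxable value = $172,773.64 − $10,200 = $162,573.64
Kestrel County: $162,573.64 × 0.00456 = $741.3357984
Willowmere ISD: $162,573.64 × 0.0191 = $3,105.156524
Sable Creek Township: $162,573.64 × 0.00637 = $1,035.5940868
Total = $741.3357984 + $3,105.156524 + $1,035.5940868 = $4,882.0864092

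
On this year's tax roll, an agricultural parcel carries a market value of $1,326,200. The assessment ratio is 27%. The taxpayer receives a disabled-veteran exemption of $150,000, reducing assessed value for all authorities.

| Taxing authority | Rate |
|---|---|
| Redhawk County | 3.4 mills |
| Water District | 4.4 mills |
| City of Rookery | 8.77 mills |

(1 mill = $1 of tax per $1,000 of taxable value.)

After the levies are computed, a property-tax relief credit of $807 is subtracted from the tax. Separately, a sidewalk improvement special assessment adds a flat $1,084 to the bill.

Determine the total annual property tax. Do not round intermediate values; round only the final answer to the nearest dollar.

Assessed value = $1,326,200 × 0.27 = $358,074
Taxable value = $358,074 − $150,000 = $208,074
Redhawk County: $208,074 × 0.0034 = $707.4516
Water District: $208,074 × 0.0044 = $915.5256
City of Rookery: $208,074 × 0.00877 = $1,824.80898
Levies subtotal = $3,447.78618
After credit = $3,447.78618 − $807 = $2,640.78618
Total = $2,640.78618 + $1,084 = $3,724.78618

$3,725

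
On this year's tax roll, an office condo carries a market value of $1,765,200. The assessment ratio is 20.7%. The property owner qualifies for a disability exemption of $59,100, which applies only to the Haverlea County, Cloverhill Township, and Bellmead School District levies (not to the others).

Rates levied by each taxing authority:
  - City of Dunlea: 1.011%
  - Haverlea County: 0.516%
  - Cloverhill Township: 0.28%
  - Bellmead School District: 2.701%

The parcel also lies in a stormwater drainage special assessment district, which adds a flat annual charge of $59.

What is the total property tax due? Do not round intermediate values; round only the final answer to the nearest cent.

Assessed value = $1,765,200 × 0.207 = $365,396.4
City of Dunlea: $365,396.4 × 0.01011 = $3,694.157604
Haverlea County: ($365,396.4 − $59,100) × 0.00516 = $306,296.4 × 0.00516 = $1,580.489424
Cloverhill Township: ($365,396.4 − $59,100) × 0.0028 = $306,296.4 × 0.0028 = $857.62992
Bellmead School District: ($365,396.4 − $59,100) × 0.02701 = $306,296.4 × 0.02701 = $8,273.065764
Levies subtotal = $14,405.342712
Total = $14,405.342712 + $59 = $14,464.342712

$14,464.34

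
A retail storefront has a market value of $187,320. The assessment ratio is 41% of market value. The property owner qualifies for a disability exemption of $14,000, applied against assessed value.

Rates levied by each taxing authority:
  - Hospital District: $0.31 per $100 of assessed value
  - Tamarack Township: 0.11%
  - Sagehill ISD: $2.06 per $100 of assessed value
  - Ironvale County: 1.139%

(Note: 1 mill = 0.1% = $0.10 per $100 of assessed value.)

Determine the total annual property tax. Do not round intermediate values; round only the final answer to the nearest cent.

$2,272.78

Assessed value = $187,320 × 0.41 = $76,801.2
Taxable value = $76,801.2 − $14,000 = $62,801.2
Hospital District: $62,801.2 × 0.0031 = $194.68372
Tamarack Township: $62,801.2 × 0.0011 = $69.08132
Sagehill ISD: $62,801.2 × 0.0206 = $1,293.70472
Ironvale County: $62,801.2 × 0.01139 = $715.305668
Total = $2,272.775428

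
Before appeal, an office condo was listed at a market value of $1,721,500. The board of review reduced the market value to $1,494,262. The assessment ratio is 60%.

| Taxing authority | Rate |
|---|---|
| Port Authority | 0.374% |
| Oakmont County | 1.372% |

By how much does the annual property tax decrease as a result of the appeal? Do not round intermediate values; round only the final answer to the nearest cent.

Old assessed value = $1,721,500 × 0.6 = $1,032,900
New assessed value = $1,494,262 × 0.6 = $896,557.2
Combined rate = 0.00374 + 0.01372 = 0.01746
Old tax = $1,032,900 × 0.01746 = $18,034.434
New tax = $896,557.2 × 0.01746 = $15,653.888712
Reduction = $18,034.434 − $15,653.888712 = $2,380.545288

$2,380.55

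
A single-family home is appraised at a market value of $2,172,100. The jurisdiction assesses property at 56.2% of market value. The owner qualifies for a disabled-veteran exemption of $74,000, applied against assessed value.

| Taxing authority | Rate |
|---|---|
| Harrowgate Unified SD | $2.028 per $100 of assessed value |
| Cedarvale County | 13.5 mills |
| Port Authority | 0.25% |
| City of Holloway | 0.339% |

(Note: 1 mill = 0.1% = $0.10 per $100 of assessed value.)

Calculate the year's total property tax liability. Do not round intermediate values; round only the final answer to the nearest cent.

Assessed value = $2,172,100 × 0.562 = $1,220,720.2
Taxable value = $1,220,720.2 − $74,000 = $1,146,720.2
Harrowgate Unified SD: $1,146,720.2 × 0.02028 = $23,255.485656
Cedarvale County: $1,146,720.2 × 0.0135 = $15,480.7227
Port Authority: $1,146,720.2 × 0.0025 = $2,866.8005
City of Holloway: $1,146,720.2 × 0.00339 = $3,887.381478
Total = $45,490.390334

$45,490.39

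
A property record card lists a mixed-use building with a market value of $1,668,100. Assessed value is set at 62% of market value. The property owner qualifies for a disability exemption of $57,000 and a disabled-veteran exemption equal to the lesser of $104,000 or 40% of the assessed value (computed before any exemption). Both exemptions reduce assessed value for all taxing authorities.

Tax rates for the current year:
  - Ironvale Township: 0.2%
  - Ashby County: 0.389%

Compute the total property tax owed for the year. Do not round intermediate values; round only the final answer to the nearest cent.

Assessed value = $1,668,100 × 0.62 = $1,034,222
Disabled-veteran exemption = min($104,000, 40% × $1,034,222) = min($104,000, $413,688.8) = $104,000 (dollar cap binds)
Taxable value = $1,034,222 − $57,000 − $104,000 = $873,222
Ironvale Township: $873,222 × 0.002 = $1,746.444
Ashby County: $873,222 × 0.00389 = $3,396.83358
Total = $5,143.27758

$5,143.28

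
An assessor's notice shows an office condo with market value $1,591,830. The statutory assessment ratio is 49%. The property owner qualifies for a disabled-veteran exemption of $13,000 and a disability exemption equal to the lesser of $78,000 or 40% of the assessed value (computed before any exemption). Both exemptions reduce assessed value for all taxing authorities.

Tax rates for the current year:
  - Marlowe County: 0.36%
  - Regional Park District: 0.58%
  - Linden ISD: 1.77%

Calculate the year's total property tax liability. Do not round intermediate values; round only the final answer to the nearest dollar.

$18,672

Assessed value = $1,591,830 × 0.49 = $779,996.7
Disability exemption = min($78,000, 40% × $779,996.7) = min($78,000, $311,998.68) = $78,000 (dollar cap binds)
Taxable value = $779,996.7 − $13,000 − $78,000 = $688,996.7
Marlowe County: $688,996.7 × 0.0036 = $2,480.38812
Regional Park District: $688,996.7 × 0.0058 = $3,996.18086
Linden ISD: $688,996.7 × 0.0177 = $12,195.24159
Total = $18,671.81057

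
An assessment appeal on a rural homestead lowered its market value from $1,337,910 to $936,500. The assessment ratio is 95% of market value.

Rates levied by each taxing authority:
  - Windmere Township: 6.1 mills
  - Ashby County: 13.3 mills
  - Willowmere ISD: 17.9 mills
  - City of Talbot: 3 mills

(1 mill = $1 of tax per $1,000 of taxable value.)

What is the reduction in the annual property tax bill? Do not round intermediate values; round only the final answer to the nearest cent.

$15,367.98

Old assessed value = $1,337,910 × 0.95 = $1,271,014.5
New assessed value = $936,500 × 0.95 = $889,675
Combined rate = 0.0061 + 0.0133 + 0.0179 + 0.003 = 0.0403
Old tax = $1,271,014.5 × 0.0403 = $51,221.88435
New tax = $889,675 × 0.0403 = $35,853.9025
Reduction = $51,221.88435 − $35,853.9025 = $15,367.98185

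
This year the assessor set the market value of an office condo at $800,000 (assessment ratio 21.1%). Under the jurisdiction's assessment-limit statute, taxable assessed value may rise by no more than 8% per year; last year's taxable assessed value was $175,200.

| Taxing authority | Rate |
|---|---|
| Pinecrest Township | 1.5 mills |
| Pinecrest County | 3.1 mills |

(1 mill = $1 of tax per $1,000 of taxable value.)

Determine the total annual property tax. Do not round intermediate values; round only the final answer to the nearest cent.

Uncapped assessed value = $800,000 × 0.211 = $168,800
Cap limit = $175,200 × 1.08 = $189,216
Taxable assessed value = min($168,800, $189,216) = $168,800 (cap does not bind)
Pinecrest Township: $168,800 × 0.0015 = $253.2
Pinecrest County: $168,800 × 0.0031 = $523.28
Total = $776.48

$776.48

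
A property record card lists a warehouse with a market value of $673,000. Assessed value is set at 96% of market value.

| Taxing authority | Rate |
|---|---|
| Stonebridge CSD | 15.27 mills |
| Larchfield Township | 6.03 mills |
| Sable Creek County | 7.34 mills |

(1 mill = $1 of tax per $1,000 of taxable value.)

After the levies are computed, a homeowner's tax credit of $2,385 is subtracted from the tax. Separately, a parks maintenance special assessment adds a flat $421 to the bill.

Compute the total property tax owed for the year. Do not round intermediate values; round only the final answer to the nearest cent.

$16,539.73

Assessed value = $673,000 × 0.96 = $646,080
Stonebridge CSD: $646,080 × 0.01527 = $9,865.6416
Larchfield Township: $646,080 × 0.00603 = $3,895.8624
Sable Creek County: $646,080 × 0.00734 = $4,742.2272
Levies subtotal = $18,503.7312
After credit = $18,503.7312 − $2,385 = $16,118.7312
Total = $16,118.7312 + $421 = $16,539.7312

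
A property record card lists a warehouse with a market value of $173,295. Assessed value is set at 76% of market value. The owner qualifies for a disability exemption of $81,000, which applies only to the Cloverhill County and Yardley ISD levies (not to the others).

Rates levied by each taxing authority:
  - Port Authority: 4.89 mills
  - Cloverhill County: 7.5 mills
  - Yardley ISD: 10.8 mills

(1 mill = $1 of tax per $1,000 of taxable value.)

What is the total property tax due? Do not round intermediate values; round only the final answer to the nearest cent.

$1,571.92

Assessed value = $173,295 × 0.76 = $131,704.2
Port Authority: $131,704.2 × 0.00489 = $644.033538
Cloverhill County: ($131,704.2 − $81,000) × 0.0075 = $50,704.2 × 0.0075 = $380.2815
Yardley ISD: ($131,704.2 − $81,000) × 0.0108 = $50,704.2 × 0.0108 = $547.60536
Total = $1,571.920398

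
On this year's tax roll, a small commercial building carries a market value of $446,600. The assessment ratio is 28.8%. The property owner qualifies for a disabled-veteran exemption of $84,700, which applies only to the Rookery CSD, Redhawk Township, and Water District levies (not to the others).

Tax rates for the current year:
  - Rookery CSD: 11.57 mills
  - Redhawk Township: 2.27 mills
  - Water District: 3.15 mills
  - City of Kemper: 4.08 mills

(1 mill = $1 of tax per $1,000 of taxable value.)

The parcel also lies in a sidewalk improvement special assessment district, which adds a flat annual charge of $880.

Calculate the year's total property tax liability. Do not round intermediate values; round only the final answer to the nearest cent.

$2,150.99

Assessed value = $446,600 × 0.288 = $128,620.8
Rookery CSD: ($128,620.8 − $84,700) × 0.01157 = $43,920.8 × 0.01157 = $508.163656
Redhawk Township: ($128,620.8 − $84,700) × 0.00227 = $43,920.8 × 0.00227 = $99.700216
Water District: ($128,620.8 − $84,700) × 0.00315 = $43,920.8 × 0.00315 = $138.35052
City of Kemper: $128,620.8 × 0.00408 = $524.772864
Levies subtotal = $1,270.987256
Total = $1,270.987256 + $880 = $2,150.987256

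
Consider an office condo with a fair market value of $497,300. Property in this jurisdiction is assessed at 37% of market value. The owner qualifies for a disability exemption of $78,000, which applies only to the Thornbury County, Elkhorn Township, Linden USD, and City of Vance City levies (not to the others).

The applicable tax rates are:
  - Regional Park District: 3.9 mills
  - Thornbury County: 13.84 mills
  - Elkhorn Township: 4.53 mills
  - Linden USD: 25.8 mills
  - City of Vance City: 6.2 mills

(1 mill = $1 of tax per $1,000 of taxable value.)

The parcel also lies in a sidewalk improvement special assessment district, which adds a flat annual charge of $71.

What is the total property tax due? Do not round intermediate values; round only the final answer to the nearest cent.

$6,127.87

Assessed value = $497,300 × 0.37 = $184,001
Regional Park District: $184,001 × 0.0039 = $717.6039
Thornbury County: ($184,001 − $78,000) × 0.01384 = $106,001 × 0.01384 = $1,467.05384
Elkhorn Township: ($184,001 − $78,000) × 0.00453 = $106,001 × 0.00453 = $480.18453
Linden USD: ($184,001 − $78,000) × 0.0258 = $106,001 × 0.0258 = $2,734.8258
City of Vance City: ($184,001 − $78,000) × 0.0062 = $106,001 × 0.0062 = $657.2062
Levies subtotal = $6,056.87427
Total = $6,056.87427 + $71 = $6,127.87427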